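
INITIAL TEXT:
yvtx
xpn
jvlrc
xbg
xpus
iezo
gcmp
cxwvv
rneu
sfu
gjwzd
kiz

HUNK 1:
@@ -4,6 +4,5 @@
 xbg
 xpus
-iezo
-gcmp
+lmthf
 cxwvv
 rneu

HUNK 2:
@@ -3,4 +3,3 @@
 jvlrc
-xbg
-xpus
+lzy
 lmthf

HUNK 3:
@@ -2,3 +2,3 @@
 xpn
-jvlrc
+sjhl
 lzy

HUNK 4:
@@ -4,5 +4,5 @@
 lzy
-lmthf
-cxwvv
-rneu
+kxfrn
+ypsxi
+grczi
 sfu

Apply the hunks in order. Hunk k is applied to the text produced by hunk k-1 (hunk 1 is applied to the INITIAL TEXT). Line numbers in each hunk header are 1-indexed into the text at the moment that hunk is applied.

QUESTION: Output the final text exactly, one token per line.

Answer: yvtx
xpn
sjhl
lzy
kxfrn
ypsxi
grczi
sfu
gjwzd
kiz

Derivation:
Hunk 1: at line 4 remove [iezo,gcmp] add [lmthf] -> 11 lines: yvtx xpn jvlrc xbg xpus lmthf cxwvv rneu sfu gjwzd kiz
Hunk 2: at line 3 remove [xbg,xpus] add [lzy] -> 10 lines: yvtx xpn jvlrc lzy lmthf cxwvv rneu sfu gjwzd kiz
Hunk 3: at line 2 remove [jvlrc] add [sjhl] -> 10 lines: yvtx xpn sjhl lzy lmthf cxwvv rneu sfu gjwzd kiz
Hunk 4: at line 4 remove [lmthf,cxwvv,rneu] add [kxfrn,ypsxi,grczi] -> 10 lines: yvtx xpn sjhl lzy kxfrn ypsxi grczi sfu gjwzd kiz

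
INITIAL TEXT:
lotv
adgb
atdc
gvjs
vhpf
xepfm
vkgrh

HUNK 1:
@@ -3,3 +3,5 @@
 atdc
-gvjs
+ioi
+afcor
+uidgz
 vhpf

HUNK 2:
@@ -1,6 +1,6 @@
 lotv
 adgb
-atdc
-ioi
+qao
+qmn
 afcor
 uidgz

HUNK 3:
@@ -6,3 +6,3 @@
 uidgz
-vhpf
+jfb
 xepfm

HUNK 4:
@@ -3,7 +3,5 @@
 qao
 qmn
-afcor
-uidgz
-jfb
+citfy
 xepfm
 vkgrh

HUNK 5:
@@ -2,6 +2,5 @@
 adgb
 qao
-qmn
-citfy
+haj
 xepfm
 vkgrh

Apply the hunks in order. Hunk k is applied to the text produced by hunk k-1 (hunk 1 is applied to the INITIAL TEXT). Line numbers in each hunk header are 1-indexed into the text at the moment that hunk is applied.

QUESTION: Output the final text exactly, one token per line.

Answer: lotv
adgb
qao
haj
xepfm
vkgrh

Derivation:
Hunk 1: at line 3 remove [gvjs] add [ioi,afcor,uidgz] -> 9 lines: lotv adgb atdc ioi afcor uidgz vhpf xepfm vkgrh
Hunk 2: at line 1 remove [atdc,ioi] add [qao,qmn] -> 9 lines: lotv adgb qao qmn afcor uidgz vhpf xepfm vkgrh
Hunk 3: at line 6 remove [vhpf] add [jfb] -> 9 lines: lotv adgb qao qmn afcor uidgz jfb xepfm vkgrh
Hunk 4: at line 3 remove [afcor,uidgz,jfb] add [citfy] -> 7 lines: lotv adgb qao qmn citfy xepfm vkgrh
Hunk 5: at line 2 remove [qmn,citfy] add [haj] -> 6 lines: lotv adgb qao haj xepfm vkgrh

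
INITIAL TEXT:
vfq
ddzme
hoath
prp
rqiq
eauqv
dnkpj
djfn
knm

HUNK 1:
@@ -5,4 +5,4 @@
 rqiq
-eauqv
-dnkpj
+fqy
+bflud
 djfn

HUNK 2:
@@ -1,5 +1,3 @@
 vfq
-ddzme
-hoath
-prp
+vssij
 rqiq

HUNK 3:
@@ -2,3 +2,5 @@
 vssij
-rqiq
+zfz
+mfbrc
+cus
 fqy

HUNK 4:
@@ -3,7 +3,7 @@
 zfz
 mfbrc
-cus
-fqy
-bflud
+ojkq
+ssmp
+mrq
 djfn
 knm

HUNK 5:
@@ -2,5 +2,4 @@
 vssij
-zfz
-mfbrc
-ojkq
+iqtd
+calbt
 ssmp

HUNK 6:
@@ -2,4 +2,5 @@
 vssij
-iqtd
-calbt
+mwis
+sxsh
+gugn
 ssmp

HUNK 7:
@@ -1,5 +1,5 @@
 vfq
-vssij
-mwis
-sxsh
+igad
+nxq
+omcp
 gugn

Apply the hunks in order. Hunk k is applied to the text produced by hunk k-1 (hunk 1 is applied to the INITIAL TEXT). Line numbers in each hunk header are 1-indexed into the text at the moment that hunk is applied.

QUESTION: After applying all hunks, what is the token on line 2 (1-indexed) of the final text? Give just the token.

Answer: igad

Derivation:
Hunk 1: at line 5 remove [eauqv,dnkpj] add [fqy,bflud] -> 9 lines: vfq ddzme hoath prp rqiq fqy bflud djfn knm
Hunk 2: at line 1 remove [ddzme,hoath,prp] add [vssij] -> 7 lines: vfq vssij rqiq fqy bflud djfn knm
Hunk 3: at line 2 remove [rqiq] add [zfz,mfbrc,cus] -> 9 lines: vfq vssij zfz mfbrc cus fqy bflud djfn knm
Hunk 4: at line 3 remove [cus,fqy,bflud] add [ojkq,ssmp,mrq] -> 9 lines: vfq vssij zfz mfbrc ojkq ssmp mrq djfn knm
Hunk 5: at line 2 remove [zfz,mfbrc,ojkq] add [iqtd,calbt] -> 8 lines: vfq vssij iqtd calbt ssmp mrq djfn knm
Hunk 6: at line 2 remove [iqtd,calbt] add [mwis,sxsh,gugn] -> 9 lines: vfq vssij mwis sxsh gugn ssmp mrq djfn knm
Hunk 7: at line 1 remove [vssij,mwis,sxsh] add [igad,nxq,omcp] -> 9 lines: vfq igad nxq omcp gugn ssmp mrq djfn knm
Final line 2: igad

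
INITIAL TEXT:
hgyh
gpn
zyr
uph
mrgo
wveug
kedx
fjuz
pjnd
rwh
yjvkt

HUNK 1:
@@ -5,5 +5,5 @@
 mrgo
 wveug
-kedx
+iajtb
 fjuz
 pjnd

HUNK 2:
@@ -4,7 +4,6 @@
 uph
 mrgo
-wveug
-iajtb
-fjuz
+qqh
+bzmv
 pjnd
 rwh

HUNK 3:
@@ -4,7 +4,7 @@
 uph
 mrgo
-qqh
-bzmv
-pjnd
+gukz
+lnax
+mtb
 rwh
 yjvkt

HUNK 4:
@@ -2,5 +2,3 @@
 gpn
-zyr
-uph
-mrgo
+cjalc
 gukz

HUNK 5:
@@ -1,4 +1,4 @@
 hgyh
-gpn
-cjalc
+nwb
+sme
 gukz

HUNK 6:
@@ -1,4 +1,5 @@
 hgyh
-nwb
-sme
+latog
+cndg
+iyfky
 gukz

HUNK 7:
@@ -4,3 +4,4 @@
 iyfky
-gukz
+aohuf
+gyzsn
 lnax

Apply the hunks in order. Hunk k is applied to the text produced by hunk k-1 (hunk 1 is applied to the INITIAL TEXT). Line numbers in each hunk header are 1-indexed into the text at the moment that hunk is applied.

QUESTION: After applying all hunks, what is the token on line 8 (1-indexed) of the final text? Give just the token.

Answer: mtb

Derivation:
Hunk 1: at line 5 remove [kedx] add [iajtb] -> 11 lines: hgyh gpn zyr uph mrgo wveug iajtb fjuz pjnd rwh yjvkt
Hunk 2: at line 4 remove [wveug,iajtb,fjuz] add [qqh,bzmv] -> 10 lines: hgyh gpn zyr uph mrgo qqh bzmv pjnd rwh yjvkt
Hunk 3: at line 4 remove [qqh,bzmv,pjnd] add [gukz,lnax,mtb] -> 10 lines: hgyh gpn zyr uph mrgo gukz lnax mtb rwh yjvkt
Hunk 4: at line 2 remove [zyr,uph,mrgo] add [cjalc] -> 8 lines: hgyh gpn cjalc gukz lnax mtb rwh yjvkt
Hunk 5: at line 1 remove [gpn,cjalc] add [nwb,sme] -> 8 lines: hgyh nwb sme gukz lnax mtb rwh yjvkt
Hunk 6: at line 1 remove [nwb,sme] add [latog,cndg,iyfky] -> 9 lines: hgyh latog cndg iyfky gukz lnax mtb rwh yjvkt
Hunk 7: at line 4 remove [gukz] add [aohuf,gyzsn] -> 10 lines: hgyh latog cndg iyfky aohuf gyzsn lnax mtb rwh yjvkt
Final line 8: mtb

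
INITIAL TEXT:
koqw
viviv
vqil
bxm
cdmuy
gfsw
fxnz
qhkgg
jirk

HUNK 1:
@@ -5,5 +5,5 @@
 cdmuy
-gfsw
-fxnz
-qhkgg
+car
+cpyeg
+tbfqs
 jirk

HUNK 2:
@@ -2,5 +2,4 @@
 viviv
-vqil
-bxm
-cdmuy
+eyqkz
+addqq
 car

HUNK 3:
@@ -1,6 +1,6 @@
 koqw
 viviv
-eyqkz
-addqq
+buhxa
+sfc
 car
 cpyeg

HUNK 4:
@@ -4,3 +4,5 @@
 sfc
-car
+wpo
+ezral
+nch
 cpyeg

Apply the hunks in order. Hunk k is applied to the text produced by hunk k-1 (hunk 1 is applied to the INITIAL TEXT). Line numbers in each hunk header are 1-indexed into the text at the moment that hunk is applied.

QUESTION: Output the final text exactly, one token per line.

Answer: koqw
viviv
buhxa
sfc
wpo
ezral
nch
cpyeg
tbfqs
jirk

Derivation:
Hunk 1: at line 5 remove [gfsw,fxnz,qhkgg] add [car,cpyeg,tbfqs] -> 9 lines: koqw viviv vqil bxm cdmuy car cpyeg tbfqs jirk
Hunk 2: at line 2 remove [vqil,bxm,cdmuy] add [eyqkz,addqq] -> 8 lines: koqw viviv eyqkz addqq car cpyeg tbfqs jirk
Hunk 3: at line 1 remove [eyqkz,addqq] add [buhxa,sfc] -> 8 lines: koqw viviv buhxa sfc car cpyeg tbfqs jirk
Hunk 4: at line 4 remove [car] add [wpo,ezral,nch] -> 10 lines: koqw viviv buhxa sfc wpo ezral nch cpyeg tbfqs jirk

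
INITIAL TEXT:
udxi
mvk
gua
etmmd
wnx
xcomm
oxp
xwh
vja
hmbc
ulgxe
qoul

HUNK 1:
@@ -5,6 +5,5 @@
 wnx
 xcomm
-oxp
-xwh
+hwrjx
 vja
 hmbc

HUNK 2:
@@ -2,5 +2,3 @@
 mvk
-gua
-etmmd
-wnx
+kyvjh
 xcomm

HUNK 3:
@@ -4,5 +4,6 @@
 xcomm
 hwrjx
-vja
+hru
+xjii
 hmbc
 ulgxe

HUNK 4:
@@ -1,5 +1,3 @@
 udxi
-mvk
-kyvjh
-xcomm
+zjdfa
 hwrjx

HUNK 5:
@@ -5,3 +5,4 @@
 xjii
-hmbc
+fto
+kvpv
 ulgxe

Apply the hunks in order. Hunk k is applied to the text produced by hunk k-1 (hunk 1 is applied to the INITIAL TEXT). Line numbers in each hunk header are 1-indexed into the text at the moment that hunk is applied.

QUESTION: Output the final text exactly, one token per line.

Hunk 1: at line 5 remove [oxp,xwh] add [hwrjx] -> 11 lines: udxi mvk gua etmmd wnx xcomm hwrjx vja hmbc ulgxe qoul
Hunk 2: at line 2 remove [gua,etmmd,wnx] add [kyvjh] -> 9 lines: udxi mvk kyvjh xcomm hwrjx vja hmbc ulgxe qoul
Hunk 3: at line 4 remove [vja] add [hru,xjii] -> 10 lines: udxi mvk kyvjh xcomm hwrjx hru xjii hmbc ulgxe qoul
Hunk 4: at line 1 remove [mvk,kyvjh,xcomm] add [zjdfa] -> 8 lines: udxi zjdfa hwrjx hru xjii hmbc ulgxe qoul
Hunk 5: at line 5 remove [hmbc] add [fto,kvpv] -> 9 lines: udxi zjdfa hwrjx hru xjii fto kvpv ulgxe qoul

Answer: udxi
zjdfa
hwrjx
hru
xjii
fto
kvpv
ulgxe
qoul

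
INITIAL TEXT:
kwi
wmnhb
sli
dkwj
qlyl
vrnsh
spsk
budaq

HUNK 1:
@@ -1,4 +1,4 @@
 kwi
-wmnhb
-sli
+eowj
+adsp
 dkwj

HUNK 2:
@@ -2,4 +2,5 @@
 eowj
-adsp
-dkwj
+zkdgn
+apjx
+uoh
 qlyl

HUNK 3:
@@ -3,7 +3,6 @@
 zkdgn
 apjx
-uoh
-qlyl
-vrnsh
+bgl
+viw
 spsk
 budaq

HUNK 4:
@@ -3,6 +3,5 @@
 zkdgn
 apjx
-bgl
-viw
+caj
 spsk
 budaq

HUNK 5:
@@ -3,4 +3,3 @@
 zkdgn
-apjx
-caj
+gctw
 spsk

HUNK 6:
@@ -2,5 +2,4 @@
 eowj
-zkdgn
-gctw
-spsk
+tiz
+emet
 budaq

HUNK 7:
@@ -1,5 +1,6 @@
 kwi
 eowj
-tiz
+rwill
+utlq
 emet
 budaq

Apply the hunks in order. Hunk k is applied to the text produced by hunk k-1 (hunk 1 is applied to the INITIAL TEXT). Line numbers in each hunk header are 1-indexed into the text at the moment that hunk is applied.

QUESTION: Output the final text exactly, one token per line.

Hunk 1: at line 1 remove [wmnhb,sli] add [eowj,adsp] -> 8 lines: kwi eowj adsp dkwj qlyl vrnsh spsk budaq
Hunk 2: at line 2 remove [adsp,dkwj] add [zkdgn,apjx,uoh] -> 9 lines: kwi eowj zkdgn apjx uoh qlyl vrnsh spsk budaq
Hunk 3: at line 3 remove [uoh,qlyl,vrnsh] add [bgl,viw] -> 8 lines: kwi eowj zkdgn apjx bgl viw spsk budaq
Hunk 4: at line 3 remove [bgl,viw] add [caj] -> 7 lines: kwi eowj zkdgn apjx caj spsk budaq
Hunk 5: at line 3 remove [apjx,caj] add [gctw] -> 6 lines: kwi eowj zkdgn gctw spsk budaq
Hunk 6: at line 2 remove [zkdgn,gctw,spsk] add [tiz,emet] -> 5 lines: kwi eowj tiz emet budaq
Hunk 7: at line 1 remove [tiz] add [rwill,utlq] -> 6 lines: kwi eowj rwill utlq emet budaq

Answer: kwi
eowj
rwill
utlq
emet
budaq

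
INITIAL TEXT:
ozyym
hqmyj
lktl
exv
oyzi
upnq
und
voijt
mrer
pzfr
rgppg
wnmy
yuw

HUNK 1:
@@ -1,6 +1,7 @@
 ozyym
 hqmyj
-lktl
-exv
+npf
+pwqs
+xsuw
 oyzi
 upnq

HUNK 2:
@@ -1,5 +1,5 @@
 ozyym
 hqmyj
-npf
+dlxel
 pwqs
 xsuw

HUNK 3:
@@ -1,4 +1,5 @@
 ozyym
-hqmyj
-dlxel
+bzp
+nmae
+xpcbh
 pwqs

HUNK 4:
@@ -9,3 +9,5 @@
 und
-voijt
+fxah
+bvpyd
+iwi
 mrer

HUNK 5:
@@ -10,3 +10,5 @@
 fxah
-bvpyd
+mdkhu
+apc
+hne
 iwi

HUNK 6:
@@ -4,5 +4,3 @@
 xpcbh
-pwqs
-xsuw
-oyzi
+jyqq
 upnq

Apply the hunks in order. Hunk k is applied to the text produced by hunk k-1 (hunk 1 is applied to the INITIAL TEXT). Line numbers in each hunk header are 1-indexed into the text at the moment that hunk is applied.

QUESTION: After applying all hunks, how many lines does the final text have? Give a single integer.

Hunk 1: at line 1 remove [lktl,exv] add [npf,pwqs,xsuw] -> 14 lines: ozyym hqmyj npf pwqs xsuw oyzi upnq und voijt mrer pzfr rgppg wnmy yuw
Hunk 2: at line 1 remove [npf] add [dlxel] -> 14 lines: ozyym hqmyj dlxel pwqs xsuw oyzi upnq und voijt mrer pzfr rgppg wnmy yuw
Hunk 3: at line 1 remove [hqmyj,dlxel] add [bzp,nmae,xpcbh] -> 15 lines: ozyym bzp nmae xpcbh pwqs xsuw oyzi upnq und voijt mrer pzfr rgppg wnmy yuw
Hunk 4: at line 9 remove [voijt] add [fxah,bvpyd,iwi] -> 17 lines: ozyym bzp nmae xpcbh pwqs xsuw oyzi upnq und fxah bvpyd iwi mrer pzfr rgppg wnmy yuw
Hunk 5: at line 10 remove [bvpyd] add [mdkhu,apc,hne] -> 19 lines: ozyym bzp nmae xpcbh pwqs xsuw oyzi upnq und fxah mdkhu apc hne iwi mrer pzfr rgppg wnmy yuw
Hunk 6: at line 4 remove [pwqs,xsuw,oyzi] add [jyqq] -> 17 lines: ozyym bzp nmae xpcbh jyqq upnq und fxah mdkhu apc hne iwi mrer pzfr rgppg wnmy yuw
Final line count: 17

Answer: 17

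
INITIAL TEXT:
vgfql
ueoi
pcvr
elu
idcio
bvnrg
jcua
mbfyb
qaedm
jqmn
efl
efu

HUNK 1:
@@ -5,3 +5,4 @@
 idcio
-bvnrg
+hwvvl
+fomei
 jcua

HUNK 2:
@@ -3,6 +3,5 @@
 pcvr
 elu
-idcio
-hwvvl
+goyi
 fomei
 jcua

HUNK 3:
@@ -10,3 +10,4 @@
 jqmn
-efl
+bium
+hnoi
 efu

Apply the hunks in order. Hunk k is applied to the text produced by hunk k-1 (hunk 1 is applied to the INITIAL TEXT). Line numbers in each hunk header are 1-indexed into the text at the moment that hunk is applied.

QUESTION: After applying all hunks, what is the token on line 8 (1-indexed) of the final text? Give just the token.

Hunk 1: at line 5 remove [bvnrg] add [hwvvl,fomei] -> 13 lines: vgfql ueoi pcvr elu idcio hwvvl fomei jcua mbfyb qaedm jqmn efl efu
Hunk 2: at line 3 remove [idcio,hwvvl] add [goyi] -> 12 lines: vgfql ueoi pcvr elu goyi fomei jcua mbfyb qaedm jqmn efl efu
Hunk 3: at line 10 remove [efl] add [bium,hnoi] -> 13 lines: vgfql ueoi pcvr elu goyi fomei jcua mbfyb qaedm jqmn bium hnoi efu
Final line 8: mbfyb

Answer: mbfyb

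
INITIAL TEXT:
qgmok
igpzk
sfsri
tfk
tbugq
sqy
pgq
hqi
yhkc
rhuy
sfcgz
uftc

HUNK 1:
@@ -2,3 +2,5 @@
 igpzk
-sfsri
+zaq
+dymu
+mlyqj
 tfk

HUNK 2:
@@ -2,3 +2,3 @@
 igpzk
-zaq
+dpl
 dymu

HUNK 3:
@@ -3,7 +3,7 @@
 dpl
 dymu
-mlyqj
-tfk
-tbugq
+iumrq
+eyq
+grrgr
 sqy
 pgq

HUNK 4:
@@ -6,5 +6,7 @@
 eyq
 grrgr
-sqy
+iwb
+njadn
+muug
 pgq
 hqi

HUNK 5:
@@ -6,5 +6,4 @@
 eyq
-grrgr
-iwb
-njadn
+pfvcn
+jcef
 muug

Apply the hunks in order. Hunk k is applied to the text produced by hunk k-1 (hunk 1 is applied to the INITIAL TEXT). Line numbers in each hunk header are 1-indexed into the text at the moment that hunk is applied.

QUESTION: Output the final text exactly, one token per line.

Hunk 1: at line 2 remove [sfsri] add [zaq,dymu,mlyqj] -> 14 lines: qgmok igpzk zaq dymu mlyqj tfk tbugq sqy pgq hqi yhkc rhuy sfcgz uftc
Hunk 2: at line 2 remove [zaq] add [dpl] -> 14 lines: qgmok igpzk dpl dymu mlyqj tfk tbugq sqy pgq hqi yhkc rhuy sfcgz uftc
Hunk 3: at line 3 remove [mlyqj,tfk,tbugq] add [iumrq,eyq,grrgr] -> 14 lines: qgmok igpzk dpl dymu iumrq eyq grrgr sqy pgq hqi yhkc rhuy sfcgz uftc
Hunk 4: at line 6 remove [sqy] add [iwb,njadn,muug] -> 16 lines: qgmok igpzk dpl dymu iumrq eyq grrgr iwb njadn muug pgq hqi yhkc rhuy sfcgz uftc
Hunk 5: at line 6 remove [grrgr,iwb,njadn] add [pfvcn,jcef] -> 15 lines: qgmok igpzk dpl dymu iumrq eyq pfvcn jcef muug pgq hqi yhkc rhuy sfcgz uftc

Answer: qgmok
igpzk
dpl
dymu
iumrq
eyq
pfvcn
jcef
muug
pgq
hqi
yhkc
rhuy
sfcgz
uftc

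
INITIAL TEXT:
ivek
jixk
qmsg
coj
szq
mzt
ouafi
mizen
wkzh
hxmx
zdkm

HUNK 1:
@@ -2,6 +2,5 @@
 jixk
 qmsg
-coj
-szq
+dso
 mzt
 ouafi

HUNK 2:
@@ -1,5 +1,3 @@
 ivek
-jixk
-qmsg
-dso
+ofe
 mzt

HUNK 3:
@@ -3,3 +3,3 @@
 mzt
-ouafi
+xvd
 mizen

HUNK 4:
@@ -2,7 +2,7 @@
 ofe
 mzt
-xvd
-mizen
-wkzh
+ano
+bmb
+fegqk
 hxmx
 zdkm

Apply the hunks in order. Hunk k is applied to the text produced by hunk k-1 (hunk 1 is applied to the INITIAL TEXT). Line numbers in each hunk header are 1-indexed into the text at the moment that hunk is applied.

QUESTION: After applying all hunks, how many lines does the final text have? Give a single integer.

Hunk 1: at line 2 remove [coj,szq] add [dso] -> 10 lines: ivek jixk qmsg dso mzt ouafi mizen wkzh hxmx zdkm
Hunk 2: at line 1 remove [jixk,qmsg,dso] add [ofe] -> 8 lines: ivek ofe mzt ouafi mizen wkzh hxmx zdkm
Hunk 3: at line 3 remove [ouafi] add [xvd] -> 8 lines: ivek ofe mzt xvd mizen wkzh hxmx zdkm
Hunk 4: at line 2 remove [xvd,mizen,wkzh] add [ano,bmb,fegqk] -> 8 lines: ivek ofe mzt ano bmb fegqk hxmx zdkm
Final line count: 8

Answer: 8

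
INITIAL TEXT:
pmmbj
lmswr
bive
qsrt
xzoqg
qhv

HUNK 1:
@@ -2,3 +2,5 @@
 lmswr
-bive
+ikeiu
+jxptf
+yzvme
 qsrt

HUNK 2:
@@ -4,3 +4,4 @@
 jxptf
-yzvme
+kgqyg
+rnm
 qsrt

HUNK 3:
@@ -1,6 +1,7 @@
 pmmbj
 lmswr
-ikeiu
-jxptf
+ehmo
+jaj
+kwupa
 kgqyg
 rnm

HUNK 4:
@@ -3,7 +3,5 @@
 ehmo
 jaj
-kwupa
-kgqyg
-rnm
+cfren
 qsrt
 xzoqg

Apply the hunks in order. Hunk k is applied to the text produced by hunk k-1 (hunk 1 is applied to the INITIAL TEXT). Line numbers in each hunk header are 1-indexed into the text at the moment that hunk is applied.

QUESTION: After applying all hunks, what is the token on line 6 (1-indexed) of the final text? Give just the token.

Answer: qsrt

Derivation:
Hunk 1: at line 2 remove [bive] add [ikeiu,jxptf,yzvme] -> 8 lines: pmmbj lmswr ikeiu jxptf yzvme qsrt xzoqg qhv
Hunk 2: at line 4 remove [yzvme] add [kgqyg,rnm] -> 9 lines: pmmbj lmswr ikeiu jxptf kgqyg rnm qsrt xzoqg qhv
Hunk 3: at line 1 remove [ikeiu,jxptf] add [ehmo,jaj,kwupa] -> 10 lines: pmmbj lmswr ehmo jaj kwupa kgqyg rnm qsrt xzoqg qhv
Hunk 4: at line 3 remove [kwupa,kgqyg,rnm] add [cfren] -> 8 lines: pmmbj lmswr ehmo jaj cfren qsrt xzoqg qhv
Final line 6: qsrt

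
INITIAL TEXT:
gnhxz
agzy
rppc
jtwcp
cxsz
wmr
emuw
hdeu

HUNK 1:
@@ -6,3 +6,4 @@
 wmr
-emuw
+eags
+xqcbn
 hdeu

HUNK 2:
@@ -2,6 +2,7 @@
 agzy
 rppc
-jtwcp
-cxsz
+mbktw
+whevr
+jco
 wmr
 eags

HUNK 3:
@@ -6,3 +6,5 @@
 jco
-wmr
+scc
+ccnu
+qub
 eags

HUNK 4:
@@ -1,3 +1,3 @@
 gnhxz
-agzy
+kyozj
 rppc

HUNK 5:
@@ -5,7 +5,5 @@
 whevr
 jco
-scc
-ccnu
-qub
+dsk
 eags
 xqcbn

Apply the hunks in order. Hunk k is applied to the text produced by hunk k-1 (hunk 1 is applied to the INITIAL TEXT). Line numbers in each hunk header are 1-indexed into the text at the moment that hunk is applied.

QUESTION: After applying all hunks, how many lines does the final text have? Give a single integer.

Answer: 10

Derivation:
Hunk 1: at line 6 remove [emuw] add [eags,xqcbn] -> 9 lines: gnhxz agzy rppc jtwcp cxsz wmr eags xqcbn hdeu
Hunk 2: at line 2 remove [jtwcp,cxsz] add [mbktw,whevr,jco] -> 10 lines: gnhxz agzy rppc mbktw whevr jco wmr eags xqcbn hdeu
Hunk 3: at line 6 remove [wmr] add [scc,ccnu,qub] -> 12 lines: gnhxz agzy rppc mbktw whevr jco scc ccnu qub eags xqcbn hdeu
Hunk 4: at line 1 remove [agzy] add [kyozj] -> 12 lines: gnhxz kyozj rppc mbktw whevr jco scc ccnu qub eags xqcbn hdeu
Hunk 5: at line 5 remove [scc,ccnu,qub] add [dsk] -> 10 lines: gnhxz kyozj rppc mbktw whevr jco dsk eags xqcbn hdeu
Final line count: 10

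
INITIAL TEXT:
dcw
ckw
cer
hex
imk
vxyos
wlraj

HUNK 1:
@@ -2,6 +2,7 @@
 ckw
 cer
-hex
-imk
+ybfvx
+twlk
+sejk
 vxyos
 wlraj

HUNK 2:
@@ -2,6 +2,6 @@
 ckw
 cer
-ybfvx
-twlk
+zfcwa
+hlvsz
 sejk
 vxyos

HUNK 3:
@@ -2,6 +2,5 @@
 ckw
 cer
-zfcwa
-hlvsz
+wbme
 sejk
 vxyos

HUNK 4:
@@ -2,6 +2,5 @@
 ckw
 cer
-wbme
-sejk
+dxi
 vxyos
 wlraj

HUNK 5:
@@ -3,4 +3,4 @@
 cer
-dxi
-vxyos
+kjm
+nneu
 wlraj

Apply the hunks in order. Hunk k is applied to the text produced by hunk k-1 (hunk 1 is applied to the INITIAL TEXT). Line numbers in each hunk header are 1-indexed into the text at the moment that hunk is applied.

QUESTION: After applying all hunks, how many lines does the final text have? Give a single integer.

Hunk 1: at line 2 remove [hex,imk] add [ybfvx,twlk,sejk] -> 8 lines: dcw ckw cer ybfvx twlk sejk vxyos wlraj
Hunk 2: at line 2 remove [ybfvx,twlk] add [zfcwa,hlvsz] -> 8 lines: dcw ckw cer zfcwa hlvsz sejk vxyos wlraj
Hunk 3: at line 2 remove [zfcwa,hlvsz] add [wbme] -> 7 lines: dcw ckw cer wbme sejk vxyos wlraj
Hunk 4: at line 2 remove [wbme,sejk] add [dxi] -> 6 lines: dcw ckw cer dxi vxyos wlraj
Hunk 5: at line 3 remove [dxi,vxyos] add [kjm,nneu] -> 6 lines: dcw ckw cer kjm nneu wlraj
Final line count: 6

Answer: 6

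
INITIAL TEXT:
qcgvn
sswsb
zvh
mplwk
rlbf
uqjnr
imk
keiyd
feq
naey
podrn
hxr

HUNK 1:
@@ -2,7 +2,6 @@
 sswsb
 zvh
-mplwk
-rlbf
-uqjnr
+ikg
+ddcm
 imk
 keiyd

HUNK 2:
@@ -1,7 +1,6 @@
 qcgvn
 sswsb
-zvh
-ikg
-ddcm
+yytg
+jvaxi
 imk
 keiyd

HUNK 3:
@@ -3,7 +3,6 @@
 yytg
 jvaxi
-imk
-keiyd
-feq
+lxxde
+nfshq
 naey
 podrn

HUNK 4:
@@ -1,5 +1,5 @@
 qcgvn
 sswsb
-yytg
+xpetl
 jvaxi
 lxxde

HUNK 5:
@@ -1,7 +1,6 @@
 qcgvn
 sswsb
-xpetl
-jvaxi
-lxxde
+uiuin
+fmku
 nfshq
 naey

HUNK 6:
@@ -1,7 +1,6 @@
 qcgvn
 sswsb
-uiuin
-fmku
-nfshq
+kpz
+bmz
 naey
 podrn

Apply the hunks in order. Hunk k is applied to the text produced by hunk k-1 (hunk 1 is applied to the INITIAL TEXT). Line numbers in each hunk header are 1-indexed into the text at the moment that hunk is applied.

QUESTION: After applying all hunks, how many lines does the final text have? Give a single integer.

Answer: 7

Derivation:
Hunk 1: at line 2 remove [mplwk,rlbf,uqjnr] add [ikg,ddcm] -> 11 lines: qcgvn sswsb zvh ikg ddcm imk keiyd feq naey podrn hxr
Hunk 2: at line 1 remove [zvh,ikg,ddcm] add [yytg,jvaxi] -> 10 lines: qcgvn sswsb yytg jvaxi imk keiyd feq naey podrn hxr
Hunk 3: at line 3 remove [imk,keiyd,feq] add [lxxde,nfshq] -> 9 lines: qcgvn sswsb yytg jvaxi lxxde nfshq naey podrn hxr
Hunk 4: at line 1 remove [yytg] add [xpetl] -> 9 lines: qcgvn sswsb xpetl jvaxi lxxde nfshq naey podrn hxr
Hunk 5: at line 1 remove [xpetl,jvaxi,lxxde] add [uiuin,fmku] -> 8 lines: qcgvn sswsb uiuin fmku nfshq naey podrn hxr
Hunk 6: at line 1 remove [uiuin,fmku,nfshq] add [kpz,bmz] -> 7 lines: qcgvn sswsb kpz bmz naey podrn hxr
Final line count: 7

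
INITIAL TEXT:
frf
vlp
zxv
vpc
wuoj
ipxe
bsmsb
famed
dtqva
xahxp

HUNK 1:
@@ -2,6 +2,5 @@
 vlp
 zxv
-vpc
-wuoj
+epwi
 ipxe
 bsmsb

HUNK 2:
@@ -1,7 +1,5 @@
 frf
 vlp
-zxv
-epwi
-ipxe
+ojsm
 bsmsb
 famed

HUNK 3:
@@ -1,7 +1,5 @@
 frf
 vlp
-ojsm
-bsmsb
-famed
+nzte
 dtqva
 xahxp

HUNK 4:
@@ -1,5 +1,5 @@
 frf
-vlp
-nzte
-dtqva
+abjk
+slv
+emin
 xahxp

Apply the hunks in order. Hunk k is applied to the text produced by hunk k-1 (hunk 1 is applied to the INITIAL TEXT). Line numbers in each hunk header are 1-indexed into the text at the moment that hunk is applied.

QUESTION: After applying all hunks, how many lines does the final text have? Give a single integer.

Answer: 5

Derivation:
Hunk 1: at line 2 remove [vpc,wuoj] add [epwi] -> 9 lines: frf vlp zxv epwi ipxe bsmsb famed dtqva xahxp
Hunk 2: at line 1 remove [zxv,epwi,ipxe] add [ojsm] -> 7 lines: frf vlp ojsm bsmsb famed dtqva xahxp
Hunk 3: at line 1 remove [ojsm,bsmsb,famed] add [nzte] -> 5 lines: frf vlp nzte dtqva xahxp
Hunk 4: at line 1 remove [vlp,nzte,dtqva] add [abjk,slv,emin] -> 5 lines: frf abjk slv emin xahxp
Final line count: 5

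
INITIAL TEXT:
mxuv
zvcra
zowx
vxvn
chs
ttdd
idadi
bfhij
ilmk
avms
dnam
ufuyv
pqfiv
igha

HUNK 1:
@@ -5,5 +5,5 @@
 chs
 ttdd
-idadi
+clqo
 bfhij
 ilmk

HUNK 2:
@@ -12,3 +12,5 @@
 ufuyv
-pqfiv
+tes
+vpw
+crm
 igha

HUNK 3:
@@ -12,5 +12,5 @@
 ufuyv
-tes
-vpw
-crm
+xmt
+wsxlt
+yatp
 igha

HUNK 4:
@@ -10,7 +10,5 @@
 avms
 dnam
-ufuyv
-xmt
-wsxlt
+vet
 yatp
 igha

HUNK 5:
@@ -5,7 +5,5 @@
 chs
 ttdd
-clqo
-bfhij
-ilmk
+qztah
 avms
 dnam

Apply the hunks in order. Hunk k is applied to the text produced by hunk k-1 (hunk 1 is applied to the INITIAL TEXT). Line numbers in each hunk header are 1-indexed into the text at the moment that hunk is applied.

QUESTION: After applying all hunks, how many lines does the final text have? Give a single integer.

Answer: 12

Derivation:
Hunk 1: at line 5 remove [idadi] add [clqo] -> 14 lines: mxuv zvcra zowx vxvn chs ttdd clqo bfhij ilmk avms dnam ufuyv pqfiv igha
Hunk 2: at line 12 remove [pqfiv] add [tes,vpw,crm] -> 16 lines: mxuv zvcra zowx vxvn chs ttdd clqo bfhij ilmk avms dnam ufuyv tes vpw crm igha
Hunk 3: at line 12 remove [tes,vpw,crm] add [xmt,wsxlt,yatp] -> 16 lines: mxuv zvcra zowx vxvn chs ttdd clqo bfhij ilmk avms dnam ufuyv xmt wsxlt yatp igha
Hunk 4: at line 10 remove [ufuyv,xmt,wsxlt] add [vet] -> 14 lines: mxuv zvcra zowx vxvn chs ttdd clqo bfhij ilmk avms dnam vet yatp igha
Hunk 5: at line 5 remove [clqo,bfhij,ilmk] add [qztah] -> 12 lines: mxuv zvcra zowx vxvn chs ttdd qztah avms dnam vet yatp igha
Final line count: 12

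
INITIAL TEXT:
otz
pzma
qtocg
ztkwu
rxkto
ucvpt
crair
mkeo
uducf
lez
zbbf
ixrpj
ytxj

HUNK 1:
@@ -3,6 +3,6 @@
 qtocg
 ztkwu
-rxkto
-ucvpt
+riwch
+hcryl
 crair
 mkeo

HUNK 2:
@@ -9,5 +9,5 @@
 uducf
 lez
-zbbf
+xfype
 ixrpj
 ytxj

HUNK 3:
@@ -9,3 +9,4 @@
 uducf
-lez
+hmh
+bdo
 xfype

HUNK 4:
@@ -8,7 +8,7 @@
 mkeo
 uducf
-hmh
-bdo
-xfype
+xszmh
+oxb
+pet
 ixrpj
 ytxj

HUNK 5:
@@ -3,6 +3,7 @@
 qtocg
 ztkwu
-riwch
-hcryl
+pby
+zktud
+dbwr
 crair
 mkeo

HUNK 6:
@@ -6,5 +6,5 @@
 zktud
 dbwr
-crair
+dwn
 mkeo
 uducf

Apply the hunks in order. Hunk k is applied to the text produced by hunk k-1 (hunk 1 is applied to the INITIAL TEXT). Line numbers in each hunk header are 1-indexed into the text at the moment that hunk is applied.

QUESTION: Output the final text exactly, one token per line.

Answer: otz
pzma
qtocg
ztkwu
pby
zktud
dbwr
dwn
mkeo
uducf
xszmh
oxb
pet
ixrpj
ytxj

Derivation:
Hunk 1: at line 3 remove [rxkto,ucvpt] add [riwch,hcryl] -> 13 lines: otz pzma qtocg ztkwu riwch hcryl crair mkeo uducf lez zbbf ixrpj ytxj
Hunk 2: at line 9 remove [zbbf] add [xfype] -> 13 lines: otz pzma qtocg ztkwu riwch hcryl crair mkeo uducf lez xfype ixrpj ytxj
Hunk 3: at line 9 remove [lez] add [hmh,bdo] -> 14 lines: otz pzma qtocg ztkwu riwch hcryl crair mkeo uducf hmh bdo xfype ixrpj ytxj
Hunk 4: at line 8 remove [hmh,bdo,xfype] add [xszmh,oxb,pet] -> 14 lines: otz pzma qtocg ztkwu riwch hcryl crair mkeo uducf xszmh oxb pet ixrpj ytxj
Hunk 5: at line 3 remove [riwch,hcryl] add [pby,zktud,dbwr] -> 15 lines: otz pzma qtocg ztkwu pby zktud dbwr crair mkeo uducf xszmh oxb pet ixrpj ytxj
Hunk 6: at line 6 remove [crair] add [dwn] -> 15 lines: otz pzma qtocg ztkwu pby zktud dbwr dwn mkeo uducf xszmh oxb pet ixrpj ytxj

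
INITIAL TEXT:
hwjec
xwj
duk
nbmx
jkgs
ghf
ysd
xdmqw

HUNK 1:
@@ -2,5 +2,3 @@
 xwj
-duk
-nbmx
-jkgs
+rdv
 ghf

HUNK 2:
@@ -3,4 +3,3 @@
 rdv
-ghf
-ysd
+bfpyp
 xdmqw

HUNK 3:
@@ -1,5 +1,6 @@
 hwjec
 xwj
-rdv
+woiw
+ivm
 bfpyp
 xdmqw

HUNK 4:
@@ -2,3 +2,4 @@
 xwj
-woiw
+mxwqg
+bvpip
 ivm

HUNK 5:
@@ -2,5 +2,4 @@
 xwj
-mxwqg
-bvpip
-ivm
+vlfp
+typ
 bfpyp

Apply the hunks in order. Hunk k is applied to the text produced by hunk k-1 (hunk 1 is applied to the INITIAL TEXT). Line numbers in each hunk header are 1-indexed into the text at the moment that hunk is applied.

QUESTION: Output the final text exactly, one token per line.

Hunk 1: at line 2 remove [duk,nbmx,jkgs] add [rdv] -> 6 lines: hwjec xwj rdv ghf ysd xdmqw
Hunk 2: at line 3 remove [ghf,ysd] add [bfpyp] -> 5 lines: hwjec xwj rdv bfpyp xdmqw
Hunk 3: at line 1 remove [rdv] add [woiw,ivm] -> 6 lines: hwjec xwj woiw ivm bfpyp xdmqw
Hunk 4: at line 2 remove [woiw] add [mxwqg,bvpip] -> 7 lines: hwjec xwj mxwqg bvpip ivm bfpyp xdmqw
Hunk 5: at line 2 remove [mxwqg,bvpip,ivm] add [vlfp,typ] -> 6 lines: hwjec xwj vlfp typ bfpyp xdmqw

Answer: hwjec
xwj
vlfp
typ
bfpyp
xdmqw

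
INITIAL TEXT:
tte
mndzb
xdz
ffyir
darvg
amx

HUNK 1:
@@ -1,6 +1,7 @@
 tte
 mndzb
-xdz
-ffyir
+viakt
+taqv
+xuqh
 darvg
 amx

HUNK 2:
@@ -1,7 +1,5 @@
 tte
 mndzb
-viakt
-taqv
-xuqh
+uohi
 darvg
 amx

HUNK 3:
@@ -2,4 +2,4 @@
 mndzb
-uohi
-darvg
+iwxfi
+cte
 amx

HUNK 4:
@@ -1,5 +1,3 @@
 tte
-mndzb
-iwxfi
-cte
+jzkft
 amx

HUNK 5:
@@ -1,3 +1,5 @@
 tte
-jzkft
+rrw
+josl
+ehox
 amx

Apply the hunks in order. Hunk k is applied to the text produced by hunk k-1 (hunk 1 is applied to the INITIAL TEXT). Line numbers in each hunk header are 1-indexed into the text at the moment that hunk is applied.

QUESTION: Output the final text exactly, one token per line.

Answer: tte
rrw
josl
ehox
amx

Derivation:
Hunk 1: at line 1 remove [xdz,ffyir] add [viakt,taqv,xuqh] -> 7 lines: tte mndzb viakt taqv xuqh darvg amx
Hunk 2: at line 1 remove [viakt,taqv,xuqh] add [uohi] -> 5 lines: tte mndzb uohi darvg amx
Hunk 3: at line 2 remove [uohi,darvg] add [iwxfi,cte] -> 5 lines: tte mndzb iwxfi cte amx
Hunk 4: at line 1 remove [mndzb,iwxfi,cte] add [jzkft] -> 3 lines: tte jzkft amx
Hunk 5: at line 1 remove [jzkft] add [rrw,josl,ehox] -> 5 lines: tte rrw josl ehox amx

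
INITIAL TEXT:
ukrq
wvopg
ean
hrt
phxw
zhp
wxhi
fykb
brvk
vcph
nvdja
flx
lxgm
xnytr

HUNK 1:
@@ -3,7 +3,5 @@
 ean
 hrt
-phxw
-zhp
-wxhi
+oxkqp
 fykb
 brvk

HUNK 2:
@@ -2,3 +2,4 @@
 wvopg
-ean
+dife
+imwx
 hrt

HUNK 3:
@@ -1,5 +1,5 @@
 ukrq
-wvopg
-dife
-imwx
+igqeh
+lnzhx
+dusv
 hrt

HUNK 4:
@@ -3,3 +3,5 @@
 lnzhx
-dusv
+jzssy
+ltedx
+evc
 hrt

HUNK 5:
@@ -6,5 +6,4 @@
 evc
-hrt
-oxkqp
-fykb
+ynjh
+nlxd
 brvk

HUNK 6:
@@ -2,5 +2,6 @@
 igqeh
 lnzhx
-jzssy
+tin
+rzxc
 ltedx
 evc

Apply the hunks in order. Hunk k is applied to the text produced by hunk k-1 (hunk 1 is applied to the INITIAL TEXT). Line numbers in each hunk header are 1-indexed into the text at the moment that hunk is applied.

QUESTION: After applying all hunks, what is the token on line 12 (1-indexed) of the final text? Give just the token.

Answer: nvdja

Derivation:
Hunk 1: at line 3 remove [phxw,zhp,wxhi] add [oxkqp] -> 12 lines: ukrq wvopg ean hrt oxkqp fykb brvk vcph nvdja flx lxgm xnytr
Hunk 2: at line 2 remove [ean] add [dife,imwx] -> 13 lines: ukrq wvopg dife imwx hrt oxkqp fykb brvk vcph nvdja flx lxgm xnytr
Hunk 3: at line 1 remove [wvopg,dife,imwx] add [igqeh,lnzhx,dusv] -> 13 lines: ukrq igqeh lnzhx dusv hrt oxkqp fykb brvk vcph nvdja flx lxgm xnytr
Hunk 4: at line 3 remove [dusv] add [jzssy,ltedx,evc] -> 15 lines: ukrq igqeh lnzhx jzssy ltedx evc hrt oxkqp fykb brvk vcph nvdja flx lxgm xnytr
Hunk 5: at line 6 remove [hrt,oxkqp,fykb] add [ynjh,nlxd] -> 14 lines: ukrq igqeh lnzhx jzssy ltedx evc ynjh nlxd brvk vcph nvdja flx lxgm xnytr
Hunk 6: at line 2 remove [jzssy] add [tin,rzxc] -> 15 lines: ukrq igqeh lnzhx tin rzxc ltedx evc ynjh nlxd brvk vcph nvdja flx lxgm xnytr
Final line 12: nvdja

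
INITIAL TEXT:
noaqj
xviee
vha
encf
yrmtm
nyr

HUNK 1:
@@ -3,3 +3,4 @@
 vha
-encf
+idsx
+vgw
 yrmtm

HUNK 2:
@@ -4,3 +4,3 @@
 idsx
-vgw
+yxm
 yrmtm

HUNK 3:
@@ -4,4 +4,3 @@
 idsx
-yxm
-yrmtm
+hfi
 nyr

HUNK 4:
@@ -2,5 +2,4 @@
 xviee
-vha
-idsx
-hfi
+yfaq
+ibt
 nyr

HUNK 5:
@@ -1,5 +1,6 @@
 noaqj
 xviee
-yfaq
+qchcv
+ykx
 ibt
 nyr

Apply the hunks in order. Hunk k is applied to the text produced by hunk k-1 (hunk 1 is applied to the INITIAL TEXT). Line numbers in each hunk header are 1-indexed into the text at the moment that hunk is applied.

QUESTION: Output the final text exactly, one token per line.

Answer: noaqj
xviee
qchcv
ykx
ibt
nyr

Derivation:
Hunk 1: at line 3 remove [encf] add [idsx,vgw] -> 7 lines: noaqj xviee vha idsx vgw yrmtm nyr
Hunk 2: at line 4 remove [vgw] add [yxm] -> 7 lines: noaqj xviee vha idsx yxm yrmtm nyr
Hunk 3: at line 4 remove [yxm,yrmtm] add [hfi] -> 6 lines: noaqj xviee vha idsx hfi nyr
Hunk 4: at line 2 remove [vha,idsx,hfi] add [yfaq,ibt] -> 5 lines: noaqj xviee yfaq ibt nyr
Hunk 5: at line 1 remove [yfaq] add [qchcv,ykx] -> 6 lines: noaqj xviee qchcv ykx ibt nyr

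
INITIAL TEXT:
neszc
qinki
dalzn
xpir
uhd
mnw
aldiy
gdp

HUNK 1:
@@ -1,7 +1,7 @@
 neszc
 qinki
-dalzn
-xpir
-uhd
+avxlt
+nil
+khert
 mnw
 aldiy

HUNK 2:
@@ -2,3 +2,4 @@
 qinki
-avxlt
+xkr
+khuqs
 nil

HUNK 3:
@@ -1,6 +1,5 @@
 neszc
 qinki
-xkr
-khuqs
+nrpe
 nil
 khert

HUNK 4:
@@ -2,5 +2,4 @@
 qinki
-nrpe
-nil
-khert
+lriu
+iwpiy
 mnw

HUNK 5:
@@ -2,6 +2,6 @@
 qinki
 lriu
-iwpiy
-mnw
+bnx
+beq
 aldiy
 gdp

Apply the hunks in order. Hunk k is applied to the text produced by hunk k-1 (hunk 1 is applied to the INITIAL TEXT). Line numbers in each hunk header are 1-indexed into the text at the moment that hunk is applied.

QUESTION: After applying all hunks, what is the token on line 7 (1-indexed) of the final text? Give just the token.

Answer: gdp

Derivation:
Hunk 1: at line 1 remove [dalzn,xpir,uhd] add [avxlt,nil,khert] -> 8 lines: neszc qinki avxlt nil khert mnw aldiy gdp
Hunk 2: at line 2 remove [avxlt] add [xkr,khuqs] -> 9 lines: neszc qinki xkr khuqs nil khert mnw aldiy gdp
Hunk 3: at line 1 remove [xkr,khuqs] add [nrpe] -> 8 lines: neszc qinki nrpe nil khert mnw aldiy gdp
Hunk 4: at line 2 remove [nrpe,nil,khert] add [lriu,iwpiy] -> 7 lines: neszc qinki lriu iwpiy mnw aldiy gdp
Hunk 5: at line 2 remove [iwpiy,mnw] add [bnx,beq] -> 7 lines: neszc qinki lriu bnx beq aldiy gdp
Final line 7: gdp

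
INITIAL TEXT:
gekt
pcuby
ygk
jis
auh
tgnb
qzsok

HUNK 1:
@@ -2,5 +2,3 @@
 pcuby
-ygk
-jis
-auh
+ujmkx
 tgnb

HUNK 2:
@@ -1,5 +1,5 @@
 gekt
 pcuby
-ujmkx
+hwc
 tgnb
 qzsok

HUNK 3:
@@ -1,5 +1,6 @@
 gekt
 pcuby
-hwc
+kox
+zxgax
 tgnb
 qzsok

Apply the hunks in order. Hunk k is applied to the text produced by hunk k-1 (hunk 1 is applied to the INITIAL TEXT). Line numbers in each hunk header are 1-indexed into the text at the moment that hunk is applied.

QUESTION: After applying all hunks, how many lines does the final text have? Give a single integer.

Hunk 1: at line 2 remove [ygk,jis,auh] add [ujmkx] -> 5 lines: gekt pcuby ujmkx tgnb qzsok
Hunk 2: at line 1 remove [ujmkx] add [hwc] -> 5 lines: gekt pcuby hwc tgnb qzsok
Hunk 3: at line 1 remove [hwc] add [kox,zxgax] -> 6 lines: gekt pcuby kox zxgax tgnb qzsok
Final line count: 6

Answer: 6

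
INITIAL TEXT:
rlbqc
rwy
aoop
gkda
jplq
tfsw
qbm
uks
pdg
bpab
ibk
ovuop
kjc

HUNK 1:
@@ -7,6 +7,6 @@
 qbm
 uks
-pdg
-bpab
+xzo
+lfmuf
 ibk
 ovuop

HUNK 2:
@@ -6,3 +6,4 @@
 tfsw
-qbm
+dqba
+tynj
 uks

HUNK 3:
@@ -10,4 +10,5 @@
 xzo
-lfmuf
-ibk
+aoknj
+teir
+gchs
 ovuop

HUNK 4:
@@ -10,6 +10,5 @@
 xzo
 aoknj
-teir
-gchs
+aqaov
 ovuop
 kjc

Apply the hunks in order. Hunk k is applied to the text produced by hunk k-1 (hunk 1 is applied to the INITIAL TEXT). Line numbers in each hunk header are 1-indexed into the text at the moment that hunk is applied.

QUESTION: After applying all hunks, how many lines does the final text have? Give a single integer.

Answer: 14

Derivation:
Hunk 1: at line 7 remove [pdg,bpab] add [xzo,lfmuf] -> 13 lines: rlbqc rwy aoop gkda jplq tfsw qbm uks xzo lfmuf ibk ovuop kjc
Hunk 2: at line 6 remove [qbm] add [dqba,tynj] -> 14 lines: rlbqc rwy aoop gkda jplq tfsw dqba tynj uks xzo lfmuf ibk ovuop kjc
Hunk 3: at line 10 remove [lfmuf,ibk] add [aoknj,teir,gchs] -> 15 lines: rlbqc rwy aoop gkda jplq tfsw dqba tynj uks xzo aoknj teir gchs ovuop kjc
Hunk 4: at line 10 remove [teir,gchs] add [aqaov] -> 14 lines: rlbqc rwy aoop gkda jplq tfsw dqba tynj uks xzo aoknj aqaov ovuop kjc
Final line count: 14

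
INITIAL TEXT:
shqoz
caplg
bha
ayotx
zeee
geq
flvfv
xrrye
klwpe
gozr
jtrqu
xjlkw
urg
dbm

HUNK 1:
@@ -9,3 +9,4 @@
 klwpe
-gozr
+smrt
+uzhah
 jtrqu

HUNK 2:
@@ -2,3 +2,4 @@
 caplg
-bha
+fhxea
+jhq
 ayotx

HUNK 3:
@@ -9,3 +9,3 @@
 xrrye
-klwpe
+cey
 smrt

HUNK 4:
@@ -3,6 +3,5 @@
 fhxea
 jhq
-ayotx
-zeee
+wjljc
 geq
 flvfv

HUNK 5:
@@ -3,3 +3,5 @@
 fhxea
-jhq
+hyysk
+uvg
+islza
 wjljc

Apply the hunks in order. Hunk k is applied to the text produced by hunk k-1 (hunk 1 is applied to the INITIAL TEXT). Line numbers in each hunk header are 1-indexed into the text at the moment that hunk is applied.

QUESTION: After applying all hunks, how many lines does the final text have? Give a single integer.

Hunk 1: at line 9 remove [gozr] add [smrt,uzhah] -> 15 lines: shqoz caplg bha ayotx zeee geq flvfv xrrye klwpe smrt uzhah jtrqu xjlkw urg dbm
Hunk 2: at line 2 remove [bha] add [fhxea,jhq] -> 16 lines: shqoz caplg fhxea jhq ayotx zeee geq flvfv xrrye klwpe smrt uzhah jtrqu xjlkw urg dbm
Hunk 3: at line 9 remove [klwpe] add [cey] -> 16 lines: shqoz caplg fhxea jhq ayotx zeee geq flvfv xrrye cey smrt uzhah jtrqu xjlkw urg dbm
Hunk 4: at line 3 remove [ayotx,zeee] add [wjljc] -> 15 lines: shqoz caplg fhxea jhq wjljc geq flvfv xrrye cey smrt uzhah jtrqu xjlkw urg dbm
Hunk 5: at line 3 remove [jhq] add [hyysk,uvg,islza] -> 17 lines: shqoz caplg fhxea hyysk uvg islza wjljc geq flvfv xrrye cey smrt uzhah jtrqu xjlkw urg dbm
Final line count: 17

Answer: 17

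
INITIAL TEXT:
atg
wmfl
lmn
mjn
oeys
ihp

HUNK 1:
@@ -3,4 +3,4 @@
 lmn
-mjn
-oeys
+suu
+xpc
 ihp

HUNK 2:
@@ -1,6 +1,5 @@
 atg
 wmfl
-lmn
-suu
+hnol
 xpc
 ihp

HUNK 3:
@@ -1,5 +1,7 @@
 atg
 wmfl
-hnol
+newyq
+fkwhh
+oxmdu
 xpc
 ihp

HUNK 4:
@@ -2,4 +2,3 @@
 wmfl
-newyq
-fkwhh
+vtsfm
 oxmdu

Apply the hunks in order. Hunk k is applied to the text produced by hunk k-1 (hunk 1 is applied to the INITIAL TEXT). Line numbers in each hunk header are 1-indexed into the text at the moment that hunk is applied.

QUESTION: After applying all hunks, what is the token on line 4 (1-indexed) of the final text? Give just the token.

Answer: oxmdu

Derivation:
Hunk 1: at line 3 remove [mjn,oeys] add [suu,xpc] -> 6 lines: atg wmfl lmn suu xpc ihp
Hunk 2: at line 1 remove [lmn,suu] add [hnol] -> 5 lines: atg wmfl hnol xpc ihp
Hunk 3: at line 1 remove [hnol] add [newyq,fkwhh,oxmdu] -> 7 lines: atg wmfl newyq fkwhh oxmdu xpc ihp
Hunk 4: at line 2 remove [newyq,fkwhh] add [vtsfm] -> 6 lines: atg wmfl vtsfm oxmdu xpc ihp
Final line 4: oxmdu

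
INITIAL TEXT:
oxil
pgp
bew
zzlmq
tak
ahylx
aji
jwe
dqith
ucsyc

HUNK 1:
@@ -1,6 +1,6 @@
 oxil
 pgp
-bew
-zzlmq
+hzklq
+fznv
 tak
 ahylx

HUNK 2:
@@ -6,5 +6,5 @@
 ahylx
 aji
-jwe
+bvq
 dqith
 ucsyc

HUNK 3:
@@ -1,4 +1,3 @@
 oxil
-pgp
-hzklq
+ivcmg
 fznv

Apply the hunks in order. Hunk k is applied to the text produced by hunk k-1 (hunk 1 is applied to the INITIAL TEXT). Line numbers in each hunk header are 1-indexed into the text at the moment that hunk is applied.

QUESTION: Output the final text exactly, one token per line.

Answer: oxil
ivcmg
fznv
tak
ahylx
aji
bvq
dqith
ucsyc

Derivation:
Hunk 1: at line 1 remove [bew,zzlmq] add [hzklq,fznv] -> 10 lines: oxil pgp hzklq fznv tak ahylx aji jwe dqith ucsyc
Hunk 2: at line 6 remove [jwe] add [bvq] -> 10 lines: oxil pgp hzklq fznv tak ahylx aji bvq dqith ucsyc
Hunk 3: at line 1 remove [pgp,hzklq] add [ivcmg] -> 9 lines: oxil ivcmg fznv tak ahylx aji bvq dqith ucsyc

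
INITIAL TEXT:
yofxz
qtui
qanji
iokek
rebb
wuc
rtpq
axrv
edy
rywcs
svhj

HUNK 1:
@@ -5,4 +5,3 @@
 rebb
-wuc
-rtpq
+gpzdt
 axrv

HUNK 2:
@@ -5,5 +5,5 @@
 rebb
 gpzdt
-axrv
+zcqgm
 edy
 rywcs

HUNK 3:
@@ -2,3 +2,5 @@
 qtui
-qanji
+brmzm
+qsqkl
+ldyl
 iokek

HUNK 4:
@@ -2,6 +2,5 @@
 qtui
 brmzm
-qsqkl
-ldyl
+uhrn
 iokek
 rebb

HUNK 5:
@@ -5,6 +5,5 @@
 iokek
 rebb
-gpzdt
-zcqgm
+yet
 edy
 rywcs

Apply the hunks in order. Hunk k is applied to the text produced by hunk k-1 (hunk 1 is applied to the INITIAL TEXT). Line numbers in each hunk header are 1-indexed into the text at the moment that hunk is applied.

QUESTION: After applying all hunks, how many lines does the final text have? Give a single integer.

Hunk 1: at line 5 remove [wuc,rtpq] add [gpzdt] -> 10 lines: yofxz qtui qanji iokek rebb gpzdt axrv edy rywcs svhj
Hunk 2: at line 5 remove [axrv] add [zcqgm] -> 10 lines: yofxz qtui qanji iokek rebb gpzdt zcqgm edy rywcs svhj
Hunk 3: at line 2 remove [qanji] add [brmzm,qsqkl,ldyl] -> 12 lines: yofxz qtui brmzm qsqkl ldyl iokek rebb gpzdt zcqgm edy rywcs svhj
Hunk 4: at line 2 remove [qsqkl,ldyl] add [uhrn] -> 11 lines: yofxz qtui brmzm uhrn iokek rebb gpzdt zcqgm edy rywcs svhj
Hunk 5: at line 5 remove [gpzdt,zcqgm] add [yet] -> 10 lines: yofxz qtui brmzm uhrn iokek rebb yet edy rywcs svhj
Final line count: 10

Answer: 10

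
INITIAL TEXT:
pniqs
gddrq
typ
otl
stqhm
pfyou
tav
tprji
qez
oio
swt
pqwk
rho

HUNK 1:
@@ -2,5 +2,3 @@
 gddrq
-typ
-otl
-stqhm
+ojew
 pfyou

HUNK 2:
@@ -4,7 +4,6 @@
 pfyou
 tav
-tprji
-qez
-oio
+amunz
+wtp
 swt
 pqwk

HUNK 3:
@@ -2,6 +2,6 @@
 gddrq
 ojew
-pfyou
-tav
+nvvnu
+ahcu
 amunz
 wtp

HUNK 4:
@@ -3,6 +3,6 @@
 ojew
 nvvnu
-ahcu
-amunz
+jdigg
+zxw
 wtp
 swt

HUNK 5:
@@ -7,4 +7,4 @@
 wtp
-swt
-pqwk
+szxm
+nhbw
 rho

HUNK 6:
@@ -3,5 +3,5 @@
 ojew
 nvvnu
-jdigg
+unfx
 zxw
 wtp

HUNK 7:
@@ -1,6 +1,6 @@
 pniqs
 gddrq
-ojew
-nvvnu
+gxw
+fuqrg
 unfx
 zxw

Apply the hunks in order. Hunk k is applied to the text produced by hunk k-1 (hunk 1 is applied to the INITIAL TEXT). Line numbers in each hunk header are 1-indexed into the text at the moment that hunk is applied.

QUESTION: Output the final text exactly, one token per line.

Answer: pniqs
gddrq
gxw
fuqrg
unfx
zxw
wtp
szxm
nhbw
rho

Derivation:
Hunk 1: at line 2 remove [typ,otl,stqhm] add [ojew] -> 11 lines: pniqs gddrq ojew pfyou tav tprji qez oio swt pqwk rho
Hunk 2: at line 4 remove [tprji,qez,oio] add [amunz,wtp] -> 10 lines: pniqs gddrq ojew pfyou tav amunz wtp swt pqwk rho
Hunk 3: at line 2 remove [pfyou,tav] add [nvvnu,ahcu] -> 10 lines: pniqs gddrq ojew nvvnu ahcu amunz wtp swt pqwk rho
Hunk 4: at line 3 remove [ahcu,amunz] add [jdigg,zxw] -> 10 lines: pniqs gddrq ojew nvvnu jdigg zxw wtp swt pqwk rho
Hunk 5: at line 7 remove [swt,pqwk] add [szxm,nhbw] -> 10 lines: pniqs gddrq ojew nvvnu jdigg zxw wtp szxm nhbw rho
Hunk 6: at line 3 remove [jdigg] add [unfx] -> 10 lines: pniqs gddrq ojew nvvnu unfx zxw wtp szxm nhbw rho
Hunk 7: at line 1 remove [ojew,nvvnu] add [gxw,fuqrg] -> 10 lines: pniqs gddrq gxw fuqrg unfx zxw wtp szxm nhbw rho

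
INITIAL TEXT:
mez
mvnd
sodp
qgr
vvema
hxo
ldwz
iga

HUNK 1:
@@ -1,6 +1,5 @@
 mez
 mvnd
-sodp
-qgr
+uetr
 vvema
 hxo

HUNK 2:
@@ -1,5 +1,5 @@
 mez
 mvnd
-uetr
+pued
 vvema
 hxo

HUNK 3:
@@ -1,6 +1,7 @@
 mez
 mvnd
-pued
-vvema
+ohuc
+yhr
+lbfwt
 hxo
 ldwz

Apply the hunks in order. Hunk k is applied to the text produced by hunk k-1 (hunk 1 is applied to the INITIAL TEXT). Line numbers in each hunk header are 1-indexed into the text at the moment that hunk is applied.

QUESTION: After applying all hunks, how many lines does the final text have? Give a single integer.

Hunk 1: at line 1 remove [sodp,qgr] add [uetr] -> 7 lines: mez mvnd uetr vvema hxo ldwz iga
Hunk 2: at line 1 remove [uetr] add [pued] -> 7 lines: mez mvnd pued vvema hxo ldwz iga
Hunk 3: at line 1 remove [pued,vvema] add [ohuc,yhr,lbfwt] -> 8 lines: mez mvnd ohuc yhr lbfwt hxo ldwz iga
Final line count: 8

Answer: 8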